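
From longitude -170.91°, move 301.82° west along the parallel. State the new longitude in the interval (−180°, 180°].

Start at -170.91°; shift −301.82° → -472.73°.
-472.73° lies outside (−180°, 180°]; add 360° → -112.73°.

-112.73°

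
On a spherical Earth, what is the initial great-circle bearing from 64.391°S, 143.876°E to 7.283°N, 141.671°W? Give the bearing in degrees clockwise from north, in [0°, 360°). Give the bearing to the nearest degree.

73°

Δλ = -141.671 − 143.876 = -285.547°; wrapped into (−180°, 180°]: 74.453°.
θ = atan2( sin Δλ · cos φ₂ , cos φ₁ · sin φ₂ − sin φ₁ · cos φ₂ · cos Δλ )
  = atan2(0.95564, 0.29454) = 72.870° → normalised to [0°, 360°): 72.870°.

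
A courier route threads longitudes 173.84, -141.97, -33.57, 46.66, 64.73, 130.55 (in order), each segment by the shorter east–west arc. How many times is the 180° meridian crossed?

Leg 1: +173.84° → -141.97°, shortest Δλ = 44.19° (east) — crosses 180°.
Leg 2: -141.97° → -33.57°, shortest Δλ = 108.4° (east) — does not cross 180°.
Leg 3: -33.57° → +46.66°, shortest Δλ = 80.23° (east) — does not cross 180°.
Leg 4: +46.66° → +64.73°, shortest Δλ = 18.07° (east) — does not cross 180°.
Leg 5: +64.73° → +130.55°, shortest Δλ = 65.82° (east) — does not cross 180°.
Total crossings: 1.

1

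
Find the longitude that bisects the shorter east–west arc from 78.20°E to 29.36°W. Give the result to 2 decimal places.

Signed shortest Δλ from +78.20° to -29.36° is -107.56°.
Midpoint longitude = +78.20° + (-107.56°)/2 = +78.20° − 53.78° = +24.42°.

24.42°E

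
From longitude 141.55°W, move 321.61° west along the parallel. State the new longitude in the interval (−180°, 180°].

103.16°W

Start at -141.55°; shift −321.61° → -463.16°.
-463.16° lies outside (−180°, 180°]; add 360° → -103.16°.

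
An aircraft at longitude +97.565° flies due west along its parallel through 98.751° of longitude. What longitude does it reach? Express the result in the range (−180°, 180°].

Start at +97.565°; shift −98.751° → -1.186°.
-1.186° already lies in (−180°, 180°].

-1.186°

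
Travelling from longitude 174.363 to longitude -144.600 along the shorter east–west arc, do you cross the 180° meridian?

Yes

Naïve |-144.600 − 174.363| = 318.963° > 180°, so the shorter arc goes the other way round — across 180°.
Signed shortest Δλ = ((-144.600 − 174.363 + 180) mod 360) − 180 = 41.037°.
Going east by 41.037° from +174.363° passes through 180° before reaching -144.600°.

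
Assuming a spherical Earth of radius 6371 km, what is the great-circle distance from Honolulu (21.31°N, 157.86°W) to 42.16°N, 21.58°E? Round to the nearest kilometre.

12957 km

Δλ = 21.58 − -157.86 = 179.44°.
Δφ = 42.16 − 21.31 = 20.85°.
a = sin²(Δφ/2) + cos φ₁ · cos φ₂ · sin²(Δλ/2) = 0.723317.
c = 2·atan2(√a, √(1−a)) = 2.03380 rad → d = 6371·c ≈ 12957.31 km.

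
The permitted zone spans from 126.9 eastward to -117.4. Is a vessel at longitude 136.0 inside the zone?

Band width going east from +126.9° to -117.4°: ((-117.4 − 126.9) mod 360) = 115.7°.
Offset of +136.0° east of the west edge: ((136.0 − 126.9) mod 360) = 9.1°.
9.1° ≤ 115.7° ⇒ inside.

Yes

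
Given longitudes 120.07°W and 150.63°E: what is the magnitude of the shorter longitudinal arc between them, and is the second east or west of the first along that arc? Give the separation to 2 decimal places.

89.30° west

Raw difference: 150.63 − -120.07 = 270.7°.
Normalise into (−180°, 180°]: 270.7° − 360° = -89.3°.
Negative ⇒ the second point lies to the west; separation 89.30°.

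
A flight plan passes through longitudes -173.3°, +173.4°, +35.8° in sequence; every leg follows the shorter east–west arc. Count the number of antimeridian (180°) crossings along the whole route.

Leg 1: -173.3° → +173.4°, shortest Δλ = -13.3° (west) — crosses 180°.
Leg 2: +173.4° → +35.8°, shortest Δλ = -137.6° (west) — does not cross 180°.
Total crossings: 1.

1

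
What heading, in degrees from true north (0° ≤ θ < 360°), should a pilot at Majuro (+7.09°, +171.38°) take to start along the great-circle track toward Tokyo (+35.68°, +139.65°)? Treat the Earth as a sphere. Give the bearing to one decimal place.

Δλ = 139.65 − 171.38 = -31.73°.
θ = atan2( sin Δλ · cos φ₂ , cos φ₁ · sin φ₂ − sin φ₁ · cos φ₂ · cos Δλ )
  = atan2(-0.42720, 0.49352) = -40.880° → normalised to [0°, 360°): 319.120°.

319.1°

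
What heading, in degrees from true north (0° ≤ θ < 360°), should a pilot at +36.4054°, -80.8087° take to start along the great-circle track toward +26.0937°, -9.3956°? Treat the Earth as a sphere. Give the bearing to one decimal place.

Δλ = -9.3956 − -80.8087 = 71.4131°.
θ = atan2( sin Δλ · cos φ₂ , cos φ₁ · sin φ₂ − sin φ₁ · cos φ₂ · cos Δλ )
  = atan2(0.85123, 0.18411) = 77.796° → normalised to [0°, 360°): 77.796°.

77.8°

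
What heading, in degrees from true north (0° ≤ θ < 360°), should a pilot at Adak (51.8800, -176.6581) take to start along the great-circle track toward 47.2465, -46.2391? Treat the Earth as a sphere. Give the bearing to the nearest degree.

33°

Δλ = -46.2391 − -176.6581 = 130.4190°.
θ = atan2( sin Δλ · cos φ₂ , cos φ₁ · sin φ₂ − sin φ₁ · cos φ₂ · cos Δλ )
  = atan2(0.51682, 0.79955) = 32.878° → normalised to [0°, 360°): 32.878°.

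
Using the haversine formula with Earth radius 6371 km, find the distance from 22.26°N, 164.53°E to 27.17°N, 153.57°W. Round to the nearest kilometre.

4248 km

Δλ = -153.57 − 164.53 = -318.10°; wrapped into (−180°, 180°]: 41.90°.
Δφ = 27.17 − 22.26 = 4.91°.
a = sin²(Δφ/2) + cos φ₁ · cos φ₂ · sin²(Δλ/2) = 0.107096.
c = 2·atan2(√a, √(1−a)) = 0.66679 rad → d = 6371·c ≈ 4248.15 km.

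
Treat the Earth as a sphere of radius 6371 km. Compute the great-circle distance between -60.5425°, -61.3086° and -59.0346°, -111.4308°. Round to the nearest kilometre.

Δλ = -111.4308 − -61.3086 = -50.1222°.
Δφ = -59.0346 − -60.5425 = 1.5079°.
a = sin²(Δφ/2) + cos φ₁ · cos φ₂ · sin²(Δλ/2) = 0.045573.
c = 2·atan2(√a, √(1−a)) = 0.43027 rad → d = 6371·c ≈ 2741.23 km.

2741 km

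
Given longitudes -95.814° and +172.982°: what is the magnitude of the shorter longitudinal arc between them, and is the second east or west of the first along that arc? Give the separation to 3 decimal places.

Raw difference: 172.982 − -95.814 = 268.796°.
Normalise into (−180°, 180°]: 268.796° − 360° = -91.204°.
Negative ⇒ the second point lies to the west; separation 91.204°.

91.204° west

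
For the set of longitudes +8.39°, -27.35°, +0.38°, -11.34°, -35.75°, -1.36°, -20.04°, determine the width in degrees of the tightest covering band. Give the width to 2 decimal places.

44.14°

Sort the longitudes: -35.75°, -27.35°, -20.04°, -11.34°, -1.36°, +0.38°, +8.39°.
Eastward gaps between consecutive values (wrapping around): 8.40°, 7.31°, 8.70°, 9.98°, 1.74°, 8.01°, 315.86°.
Largest gap = 315.86° ⇒ minimal covering band is its complement: 360° − 315.86° = 44.14°.
Band runs from -35.75° eastward to +8.39°.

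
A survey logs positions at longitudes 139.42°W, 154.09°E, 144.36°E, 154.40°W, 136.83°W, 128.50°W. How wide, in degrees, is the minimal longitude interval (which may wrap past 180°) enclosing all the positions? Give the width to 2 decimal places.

Sort the longitudes: -154.40°, -139.42°, -136.83°, -128.50°, +144.36°, +154.09°.
Eastward gaps between consecutive values (wrapping around): 14.98°, 2.59°, 8.33°, 272.86°, 9.73°, 51.51°.
Largest gap = 272.86° ⇒ minimal covering band is its complement: 360° − 272.86° = 87.14°.
Band runs from +144.36° eastward to -128.50°, crossing the antimeridian.

87.14°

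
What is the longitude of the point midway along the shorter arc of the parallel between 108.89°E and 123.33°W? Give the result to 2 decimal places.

172.78°E

Signed shortest Δλ from +108.89° to -123.33° is +127.78°.
Midpoint longitude = +108.89° + (+127.78°)/2 = +108.89° + 63.89° = +172.78°.
(The naïve average (+108.89 + -123.33)/2 = -7.22° is on the wrong side of the globe.)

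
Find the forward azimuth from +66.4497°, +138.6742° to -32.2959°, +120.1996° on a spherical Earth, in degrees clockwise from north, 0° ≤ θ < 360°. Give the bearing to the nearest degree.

Δλ = 120.1996 − 138.6742 = -18.4746°.
θ = atan2( sin Δλ · cos φ₂ , cos φ₁ · sin φ₂ − sin φ₁ · cos φ₂ · cos Δλ )
  = atan2(-0.26786, -0.94844) = -164.229° → normalised to [0°, 360°): 195.771°.

196°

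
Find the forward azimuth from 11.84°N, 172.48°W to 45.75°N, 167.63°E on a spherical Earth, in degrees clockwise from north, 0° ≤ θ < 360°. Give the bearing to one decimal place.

337.3°

Δλ = 167.63 − -172.48 = 340.11°; wrapped into (−180°, 180°]: -19.89°.
θ = atan2( sin Δλ · cos φ₂ , cos φ₁ · sin φ₂ − sin φ₁ · cos φ₂ · cos Δλ )
  = atan2(-0.23740, 0.56643) = -22.739° → normalised to [0°, 360°): 337.261°.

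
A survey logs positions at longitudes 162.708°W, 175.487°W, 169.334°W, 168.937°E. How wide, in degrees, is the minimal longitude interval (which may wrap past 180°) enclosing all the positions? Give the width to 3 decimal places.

Sort the longitudes: -175.487°, -169.334°, -162.708°, +168.937°.
Eastward gaps between consecutive values (wrapping around): 6.153°, 6.626°, 331.645°, 15.576°.
Largest gap = 331.645° ⇒ minimal covering band is its complement: 360° − 331.645° = 28.355°.
Band runs from +168.937° eastward to -162.708°, crossing the antimeridian.

28.355°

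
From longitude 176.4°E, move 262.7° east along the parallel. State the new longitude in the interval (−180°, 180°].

Start at +176.4°; shift +262.7° → +439.1°.
+439.1° lies outside (−180°, 180°]; subtract 360° → +79.1°.

79.1°E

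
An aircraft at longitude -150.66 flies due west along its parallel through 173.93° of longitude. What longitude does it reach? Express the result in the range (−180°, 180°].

Start at -150.66°; shift −173.93° → -324.59°.
-324.59° lies outside (−180°, 180°]; add 360° → +35.41°.

+35.41°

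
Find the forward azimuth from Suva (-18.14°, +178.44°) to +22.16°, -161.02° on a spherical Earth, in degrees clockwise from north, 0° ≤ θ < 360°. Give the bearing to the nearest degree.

27°

Δλ = -161.02 − 178.44 = -339.46°; wrapped into (−180°, 180°]: 20.54°.
θ = atan2( sin Δλ · cos φ₂ , cos φ₁ · sin φ₂ − sin φ₁ · cos φ₂ · cos Δλ )
  = atan2(0.32494, 0.62846) = 27.341° → normalised to [0°, 360°): 27.341°.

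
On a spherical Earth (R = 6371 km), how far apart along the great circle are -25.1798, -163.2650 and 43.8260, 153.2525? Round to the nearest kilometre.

8860 km

Δλ = 153.2525 − -163.2650 = 316.5175°; wrapped into (−180°, 180°]: -43.4825°.
Δφ = 43.8260 − -25.1798 = 69.0058°.
a = sin²(Δφ/2) + cos φ₁ · cos φ₂ · sin²(Δλ/2) = 0.410445.
c = 2·atan2(√a, √(1−a)) = 1.39071 rad → d = 6371·c ≈ 8860.24 km.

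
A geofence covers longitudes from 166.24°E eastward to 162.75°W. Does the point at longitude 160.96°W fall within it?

No

Band width going east from +166.24° to -162.75°: ((-162.75 − 166.24) mod 360) = 31.01°.
Offset of -160.96° east of the west edge: ((-160.96 − 166.24) mod 360) = 32.80°.
32.80° > 31.01° ⇒ outside.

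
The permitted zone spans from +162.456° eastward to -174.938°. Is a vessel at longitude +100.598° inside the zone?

Band width going east from +162.456° to -174.938°: ((-174.938 − 162.456) mod 360) = 22.606°.
Offset of +100.598° east of the west edge: ((100.598 − 162.456) mod 360) = 298.142°.
298.142° > 22.606° ⇒ outside.

No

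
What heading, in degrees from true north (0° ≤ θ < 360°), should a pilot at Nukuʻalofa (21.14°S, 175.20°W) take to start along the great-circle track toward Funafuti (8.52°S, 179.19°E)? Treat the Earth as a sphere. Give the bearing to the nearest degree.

Δλ = 179.19 − -175.20 = 354.39°; wrapped into (−180°, 180°]: -5.61°.
θ = atan2( sin Δλ · cos φ₂ , cos φ₁ · sin φ₂ − sin φ₁ · cos φ₂ · cos Δλ )
  = atan2(-0.09668, 0.21678) = -24.036° → normalised to [0°, 360°): 335.964°.

336°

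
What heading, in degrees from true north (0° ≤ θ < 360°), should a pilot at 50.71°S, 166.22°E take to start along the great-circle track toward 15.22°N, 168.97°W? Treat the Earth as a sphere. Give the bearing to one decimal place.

Δλ = -168.97 − 166.22 = -335.19°; wrapped into (−180°, 180°]: 24.81°.
θ = atan2( sin Δλ · cos φ₂ , cos φ₁ · sin φ₂ − sin φ₁ · cos φ₂ · cos Δλ )
  = atan2(0.40489, 0.84412) = 25.625° → normalised to [0°, 360°): 25.625°.

25.6°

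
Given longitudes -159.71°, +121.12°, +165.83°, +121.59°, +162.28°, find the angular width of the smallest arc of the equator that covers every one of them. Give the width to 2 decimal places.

Sort the longitudes: -159.71°, +121.12°, +121.59°, +162.28°, +165.83°.
Eastward gaps between consecutive values (wrapping around): 280.83°, 0.47°, 40.69°, 3.55°, 34.46°.
Largest gap = 280.83° ⇒ minimal covering band is its complement: 360° − 280.83° = 79.17°.
Band runs from +121.12° eastward to -159.71°, crossing the antimeridian.

79.17°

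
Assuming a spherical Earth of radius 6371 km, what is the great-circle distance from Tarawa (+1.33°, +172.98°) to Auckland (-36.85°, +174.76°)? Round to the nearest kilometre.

Δλ = 174.76 − 172.98 = 1.78°.
Δφ = -36.85 − 1.33 = -38.18°.
a = sin²(Δφ/2) + cos φ₁ · cos φ₂ · sin²(Δλ/2) = 0.107157.
c = 2·atan2(√a, √(1−a)) = 0.66699 rad → d = 6371·c ≈ 4249.40 km.

4249 km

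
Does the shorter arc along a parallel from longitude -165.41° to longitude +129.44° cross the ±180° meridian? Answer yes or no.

Yes

Naïve |129.44 − -165.41| = 294.85° > 180°, so the shorter arc goes the other way round — across 180°.
Signed shortest Δλ = ((129.44 − -165.41 + 180) mod 360) − 180 = -65.15°.
Going west by 65.15° from -165.41° passes through 180° before reaching +129.44°.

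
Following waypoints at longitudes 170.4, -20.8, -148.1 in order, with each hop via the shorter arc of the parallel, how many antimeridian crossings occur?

1

Leg 1: +170.4° → -20.8°, shortest Δλ = 168.8° (east) — crosses 180°.
Leg 2: -20.8° → -148.1°, shortest Δλ = -127.3° (west) — does not cross 180°.
Total crossings: 1.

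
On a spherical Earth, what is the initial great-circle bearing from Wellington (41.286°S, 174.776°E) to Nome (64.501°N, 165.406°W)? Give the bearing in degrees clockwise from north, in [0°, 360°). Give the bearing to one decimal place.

Δλ = -165.406 − 174.776 = -340.182°; wrapped into (−180°, 180°]: 19.818°.
θ = atan2( sin Δλ · cos φ₂ , cos φ₁ · sin φ₂ − sin φ₁ · cos φ₂ · cos Δλ )
  = atan2(0.14595, 0.94546) = 8.776° → normalised to [0°, 360°): 8.776°.

8.8°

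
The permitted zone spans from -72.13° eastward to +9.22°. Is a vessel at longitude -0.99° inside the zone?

Yes

Band width going east from -72.13° to +9.22°: ((9.22 − -72.13) mod 360) = 81.35°.
Offset of -0.99° east of the west edge: ((-0.99 − -72.13) mod 360) = 71.14°.
71.14° ≤ 81.35° ⇒ inside.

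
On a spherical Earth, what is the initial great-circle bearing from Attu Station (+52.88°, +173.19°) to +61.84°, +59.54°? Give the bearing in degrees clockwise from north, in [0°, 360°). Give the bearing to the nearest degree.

Δλ = 59.54 − 173.19 = -113.65°.
θ = atan2( sin Δλ · cos φ₂ , cos φ₁ · sin φ₂ − sin φ₁ · cos φ₂ · cos Δλ )
  = atan2(-0.43230, 0.68301) = -32.331° → normalised to [0°, 360°): 327.669°.

328°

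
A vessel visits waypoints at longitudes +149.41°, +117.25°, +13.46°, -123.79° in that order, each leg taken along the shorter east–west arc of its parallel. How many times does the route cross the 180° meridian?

Leg 1: +149.41° → +117.25°, shortest Δλ = -32.16° (west) — does not cross 180°.
Leg 2: +117.25° → +13.46°, shortest Δλ = -103.79° (west) — does not cross 180°.
Leg 3: +13.46° → -123.79°, shortest Δλ = -137.25° (west) — does not cross 180°.
Total crossings: 0.

0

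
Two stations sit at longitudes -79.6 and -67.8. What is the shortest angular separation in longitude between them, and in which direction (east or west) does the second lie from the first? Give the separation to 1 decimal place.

Raw difference: -67.8 − -79.6 = 11.8°.
Normalise into (−180°, 180°]: 11.8° stays 11.8°.
Positive ⇒ the second point lies to the east; separation 11.8°.

11.8° east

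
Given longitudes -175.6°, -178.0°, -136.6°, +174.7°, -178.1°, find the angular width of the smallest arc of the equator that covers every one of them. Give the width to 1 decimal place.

48.7°

Sort the longitudes: -178.1°, -178.0°, -175.6°, -136.6°, +174.7°.
Eastward gaps between consecutive values (wrapping around): 0.1°, 2.4°, 39.0°, 311.3°, 7.2°.
Largest gap = 311.3° ⇒ minimal covering band is its complement: 360° − 311.3° = 48.7°.
Band runs from +174.7° eastward to -136.6°, crossing the antimeridian.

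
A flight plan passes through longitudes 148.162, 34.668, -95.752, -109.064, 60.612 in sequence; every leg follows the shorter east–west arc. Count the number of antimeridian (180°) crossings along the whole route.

0

Leg 1: +148.162° → +34.668°, shortest Δλ = -113.494° (west) — does not cross 180°.
Leg 2: +34.668° → -95.752°, shortest Δλ = -130.42° (west) — does not cross 180°.
Leg 3: -95.752° → -109.064°, shortest Δλ = -13.312° (west) — does not cross 180°.
Leg 4: -109.064° → +60.612°, shortest Δλ = 169.676° (east) — does not cross 180°.
Total crossings: 0.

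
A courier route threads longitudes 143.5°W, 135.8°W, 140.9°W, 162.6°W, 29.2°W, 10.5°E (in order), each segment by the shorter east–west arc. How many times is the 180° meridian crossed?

0

Leg 1: -143.5° → -135.8°, shortest Δλ = 7.7° (east) — does not cross 180°.
Leg 2: -135.8° → -140.9°, shortest Δλ = -5.1° (west) — does not cross 180°.
Leg 3: -140.9° → -162.6°, shortest Δλ = -21.7° (west) — does not cross 180°.
Leg 4: -162.6° → -29.2°, shortest Δλ = 133.4° (east) — does not cross 180°.
Leg 5: -29.2° → +10.5°, shortest Δλ = 39.7° (east) — does not cross 180°.
Total crossings: 0.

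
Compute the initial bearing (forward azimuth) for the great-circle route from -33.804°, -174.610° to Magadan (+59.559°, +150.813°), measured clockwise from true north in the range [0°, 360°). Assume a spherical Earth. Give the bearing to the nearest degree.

Δλ = 150.813 − -174.610 = 325.423°; wrapped into (−180°, 180°]: -34.577°.
θ = atan2( sin Δλ · cos φ₂ , cos φ₁ · sin φ₂ − sin φ₁ · cos φ₂ · cos Δλ )
  = atan2(-0.28753, 0.94849) = -16.865° → normalised to [0°, 360°): 343.135°.

343°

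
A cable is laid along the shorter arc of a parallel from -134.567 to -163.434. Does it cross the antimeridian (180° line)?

No

Signed shortest Δλ = ((-163.434 − -134.567 + 180) mod 360) − 180 = -28.867°.
Going west by 28.867° from -134.567° reaches -163.434° without touching 180°.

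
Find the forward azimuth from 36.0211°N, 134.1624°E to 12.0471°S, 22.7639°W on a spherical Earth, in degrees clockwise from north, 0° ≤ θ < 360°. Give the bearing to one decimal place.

313.2°

Δλ = -22.7639 − 134.1624 = -156.9263°.
θ = atan2( sin Δλ · cos φ₂ , cos φ₁ · sin φ₂ − sin φ₁ · cos φ₂ · cos Δλ )
  = atan2(-0.38328, 0.36031) = -46.769° → normalised to [0°, 360°): 313.231°.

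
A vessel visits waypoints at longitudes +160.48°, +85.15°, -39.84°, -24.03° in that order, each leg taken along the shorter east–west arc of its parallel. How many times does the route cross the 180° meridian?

Leg 1: +160.48° → +85.15°, shortest Δλ = -75.33° (west) — does not cross 180°.
Leg 2: +85.15° → -39.84°, shortest Δλ = -124.99° (west) — does not cross 180°.
Leg 3: -39.84° → -24.03°, shortest Δλ = 15.81° (east) — does not cross 180°.
Total crossings: 0.

0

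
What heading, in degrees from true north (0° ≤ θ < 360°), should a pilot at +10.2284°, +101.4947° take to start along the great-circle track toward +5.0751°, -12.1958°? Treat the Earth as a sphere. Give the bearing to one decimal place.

Δλ = -12.1958 − 101.4947 = -113.6905°.
θ = atan2( sin Δλ · cos φ₂ , cos φ₁ · sin φ₂ − sin φ₁ · cos φ₂ · cos Δλ )
  = atan2(-0.91214, 0.15812) = -80.165° → normalised to [0°, 360°): 279.835°.

279.8°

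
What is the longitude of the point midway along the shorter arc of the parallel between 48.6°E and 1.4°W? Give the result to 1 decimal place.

23.6°E

Signed shortest Δλ from +48.6° to -1.4° is -50.0°.
Midpoint longitude = +48.6° + (-50.0°)/2 = +48.6° − 25.0° = +23.6°.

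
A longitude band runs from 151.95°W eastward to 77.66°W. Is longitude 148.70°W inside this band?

Band width going east from -151.95° to -77.66°: ((-77.66 − -151.95) mod 360) = 74.29°.
Offset of -148.70° east of the west edge: ((-148.70 − -151.95) mod 360) = 3.25°.
3.25° ≤ 74.29° ⇒ inside.

Yes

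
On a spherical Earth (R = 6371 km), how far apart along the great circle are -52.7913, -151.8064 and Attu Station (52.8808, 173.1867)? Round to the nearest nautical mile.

Δλ = 173.1867 − -151.8064 = 324.9931°; wrapped into (−180°, 180°]: -35.0069°.
Δφ = 52.8808 − -52.7913 = 105.6721°.
a = sin²(Δφ/2) + cos φ₁ · cos φ₂ · sin²(Δλ/2) = 0.668077.
c = 2·atan2(√a, √(1−a)) = 1.91363 rad → d = 6371·c ≈ 12191.72 km ≈ 6583.00 nmi.

6583 nmi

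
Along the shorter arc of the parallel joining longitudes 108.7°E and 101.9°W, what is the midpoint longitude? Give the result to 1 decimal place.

176.6°W

Signed shortest Δλ from +108.7° to -101.9° is +149.4°.
Midpoint longitude = +108.7° + (+149.4°)/2 = +108.7° + 74.7° = +183.4°.
Normalise into (−180°, 180°]: -176.6°.
(The naïve average (+108.7 + -101.9)/2 = 3.4° is on the wrong side of the globe.)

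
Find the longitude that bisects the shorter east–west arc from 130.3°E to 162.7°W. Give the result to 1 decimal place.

Signed shortest Δλ from +130.3° to -162.7° is +67.0°.
Midpoint longitude = +130.3° + (+67.0°)/2 = +130.3° + 33.5° = +163.8°.
(The naïve average (+130.3 + -162.7)/2 = -16.2° is on the wrong side of the globe.)

163.8°E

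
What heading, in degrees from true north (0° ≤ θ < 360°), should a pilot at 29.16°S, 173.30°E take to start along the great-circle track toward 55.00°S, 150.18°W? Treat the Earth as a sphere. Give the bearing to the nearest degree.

Δλ = -150.18 − 173.30 = -323.48°; wrapped into (−180°, 180°]: 36.52°.
θ = atan2( sin Δλ · cos φ₂ , cos φ₁ · sin φ₂ − sin φ₁ · cos φ₂ · cos Δλ )
  = atan2(0.34134, -0.49073) = 145.179° → normalised to [0°, 360°): 145.179°.

145°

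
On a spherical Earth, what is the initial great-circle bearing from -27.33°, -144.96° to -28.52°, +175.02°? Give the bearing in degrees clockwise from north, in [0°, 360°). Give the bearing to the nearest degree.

258°

Δλ = 175.02 − -144.96 = 319.98°; wrapped into (−180°, 180°]: -40.02°.
θ = atan2( sin Δλ · cos φ₂ , cos φ₁ · sin φ₂ − sin φ₁ · cos φ₂ · cos Δλ )
  = atan2(-0.56502, -0.11524) = -101.527° → normalised to [0°, 360°): 258.473°.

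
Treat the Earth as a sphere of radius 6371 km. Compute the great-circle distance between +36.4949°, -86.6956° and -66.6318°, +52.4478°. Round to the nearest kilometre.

Δλ = 52.4478 − -86.6956 = 139.1434°.
Δφ = -66.6318 − 36.4949 = -103.1267°.
a = sin²(Δφ/2) + cos φ₁ · cos φ₂ · sin²(Δλ/2) = 0.893569.
c = 2·atan2(√a, √(1−a)) = 2.47695 rad → d = 6371·c ≈ 15780.65 km.

15781 km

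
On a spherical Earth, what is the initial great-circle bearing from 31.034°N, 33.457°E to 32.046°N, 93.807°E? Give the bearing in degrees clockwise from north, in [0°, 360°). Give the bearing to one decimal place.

Δλ = 93.807 − 33.457 = 60.350°.
θ = atan2( sin Δλ · cos φ₂ , cos φ₁ · sin φ₂ − sin φ₁ · cos φ₂ · cos Δλ )
  = atan2(0.73664, 0.23847) = 72.062° → normalised to [0°, 360°): 72.062°.

72.1°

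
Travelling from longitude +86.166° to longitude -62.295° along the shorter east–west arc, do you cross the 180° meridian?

Signed shortest Δλ = ((-62.295 − 86.166 + 180) mod 360) − 180 = -148.461°.
Going west by 148.461° from +86.166° reaches -62.295° without touching 180°.

No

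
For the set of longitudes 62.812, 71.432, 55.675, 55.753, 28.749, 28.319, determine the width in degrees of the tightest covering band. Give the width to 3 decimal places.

43.113°

Sort the longitudes: +28.319°, +28.749°, +55.675°, +55.753°, +62.812°, +71.432°.
Eastward gaps between consecutive values (wrapping around): 0.430°, 26.926°, 0.078°, 7.059°, 8.620°, 316.887°.
Largest gap = 316.887° ⇒ minimal covering band is its complement: 360° − 316.887° = 43.113°.
Band runs from +28.319° eastward to +71.432°.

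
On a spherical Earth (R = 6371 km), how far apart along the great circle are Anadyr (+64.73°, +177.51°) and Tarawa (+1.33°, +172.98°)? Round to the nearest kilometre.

7059 km

Δλ = 172.98 − 177.51 = -4.53°.
Δφ = 1.33 − 64.73 = -63.40°.
a = sin²(Δφ/2) + cos φ₁ · cos φ₂ · sin²(Δλ/2) = 0.276787.
c = 2·atan2(√a, √(1−a)) = 1.10803 rad → d = 6371·c ≈ 7059.25 km.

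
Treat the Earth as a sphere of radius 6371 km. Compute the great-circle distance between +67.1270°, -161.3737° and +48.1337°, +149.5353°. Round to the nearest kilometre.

3461 km

Δλ = 149.5353 − -161.3737 = 310.9090°; wrapped into (−180°, 180°]: -49.0910°.
Δφ = 48.1337 − 67.1270 = -18.9933°.
a = sin²(Δφ/2) + cos φ₁ · cos φ₂ · sin²(Δλ/2) = 0.071988.
c = 2·atan2(√a, √(1−a)) = 0.54327 rad → d = 6371·c ≈ 3461.16 km.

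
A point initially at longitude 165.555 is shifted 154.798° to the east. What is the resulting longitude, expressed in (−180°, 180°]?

-39.647°

Start at +165.555°; shift +154.798° → +320.353°.
+320.353° lies outside (−180°, 180°]; subtract 360° → -39.647°.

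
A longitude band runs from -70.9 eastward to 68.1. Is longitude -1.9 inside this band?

Yes

Band width going east from -70.9° to +68.1°: ((68.1 − -70.9) mod 360) = 139.0°.
Offset of -1.9° east of the west edge: ((-1.9 − -70.9) mod 360) = 69.0°.
69.0° ≤ 139.0° ⇒ inside.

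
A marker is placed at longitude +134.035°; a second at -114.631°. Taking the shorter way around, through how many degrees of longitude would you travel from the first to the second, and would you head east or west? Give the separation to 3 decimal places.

Raw difference: -114.631 − 134.035 = -248.666°.
Normalise into (−180°, 180°]: -248.666° + 360° = 111.334°.
Positive ⇒ the second point lies to the east; separation 111.334°.

111.334° east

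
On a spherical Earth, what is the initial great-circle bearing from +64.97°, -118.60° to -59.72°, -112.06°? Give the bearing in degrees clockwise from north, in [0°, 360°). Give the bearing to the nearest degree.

Δλ = -112.06 − -118.60 = 6.54°.
θ = atan2( sin Δλ · cos φ₂ , cos φ₁ · sin φ₂ − sin φ₁ · cos φ₂ · cos Δλ )
  = atan2(0.05743, -0.81927) = 175.990° → normalised to [0°, 360°): 175.990°.

176°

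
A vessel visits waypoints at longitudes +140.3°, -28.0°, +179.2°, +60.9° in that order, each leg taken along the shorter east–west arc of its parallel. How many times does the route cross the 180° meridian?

Leg 1: +140.3° → -28.0°, shortest Δλ = -168.3° (west) — does not cross 180°.
Leg 2: -28.0° → +179.2°, shortest Δλ = -152.8° (west) — crosses 180°.
Leg 3: +179.2° → +60.9°, shortest Δλ = -118.3° (west) — does not cross 180°.
Total crossings: 1.

1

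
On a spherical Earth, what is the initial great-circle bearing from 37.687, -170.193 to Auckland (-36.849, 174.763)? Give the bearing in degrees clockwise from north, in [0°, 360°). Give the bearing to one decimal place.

Δλ = 174.763 − -170.193 = 344.956°; wrapped into (−180°, 180°]: -15.044°.
θ = atan2( sin Δλ · cos φ₂ , cos φ₁ · sin φ₂ − sin φ₁ · cos φ₂ · cos Δλ )
  = atan2(-0.20771, -0.94703) = -167.630° → normalised to [0°, 360°): 192.370°.

192.4°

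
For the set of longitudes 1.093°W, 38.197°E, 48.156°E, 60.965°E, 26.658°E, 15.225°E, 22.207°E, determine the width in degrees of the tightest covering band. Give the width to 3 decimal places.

62.058°

Sort the longitudes: -1.093°, +15.225°, +22.207°, +26.658°, +38.197°, +48.156°, +60.965°.
Eastward gaps between consecutive values (wrapping around): 16.318°, 6.982°, 4.451°, 11.539°, 9.959°, 12.809°, 297.942°.
Largest gap = 297.942° ⇒ minimal covering band is its complement: 360° − 297.942° = 62.058°.
Band runs from -1.093° eastward to +60.965°.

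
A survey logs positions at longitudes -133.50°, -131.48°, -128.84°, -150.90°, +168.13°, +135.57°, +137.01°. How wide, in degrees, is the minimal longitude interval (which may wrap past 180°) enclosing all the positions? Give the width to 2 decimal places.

95.59°

Sort the longitudes: -150.90°, -133.50°, -131.48°, -128.84°, +135.57°, +137.01°, +168.13°.
Eastward gaps between consecutive values (wrapping around): 17.40°, 2.02°, 2.64°, 264.41°, 1.44°, 31.12°, 40.97°.
Largest gap = 264.41° ⇒ minimal covering band is its complement: 360° − 264.41° = 95.59°.
Band runs from +135.57° eastward to -128.84°, crossing the antimeridian.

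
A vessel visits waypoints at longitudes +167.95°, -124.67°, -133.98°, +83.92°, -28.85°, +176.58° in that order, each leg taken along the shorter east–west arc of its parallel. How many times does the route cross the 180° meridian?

3

Leg 1: +167.95° → -124.67°, shortest Δλ = 67.38° (east) — crosses 180°.
Leg 2: -124.67° → -133.98°, shortest Δλ = -9.31° (west) — does not cross 180°.
Leg 3: -133.98° → +83.92°, shortest Δλ = -142.1° (west) — crosses 180°.
Leg 4: +83.92° → -28.85°, shortest Δλ = -112.77° (west) — does not cross 180°.
Leg 5: -28.85° → +176.58°, shortest Δλ = -154.57° (west) — crosses 180°.
Total crossings: 3.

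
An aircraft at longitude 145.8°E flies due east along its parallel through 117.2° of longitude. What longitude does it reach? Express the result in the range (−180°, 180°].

Start at +145.8°; shift +117.2° → +263.0°.
+263.0° lies outside (−180°, 180°]; subtract 360° → -97.0°.

97.0°W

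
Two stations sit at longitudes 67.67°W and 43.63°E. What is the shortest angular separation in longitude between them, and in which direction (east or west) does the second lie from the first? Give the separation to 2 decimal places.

111.30° east

Raw difference: 43.63 − -67.67 = 111.3°.
Normalise into (−180°, 180°]: 111.3° stays 111.3°.
Positive ⇒ the second point lies to the east; separation 111.30°.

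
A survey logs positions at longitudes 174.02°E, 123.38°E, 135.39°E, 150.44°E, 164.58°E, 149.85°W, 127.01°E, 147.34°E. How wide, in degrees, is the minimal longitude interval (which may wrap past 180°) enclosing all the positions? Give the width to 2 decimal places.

Sort the longitudes: -149.85°, +123.38°, +127.01°, +135.39°, +147.34°, +150.44°, +164.58°, +174.02°.
Eastward gaps between consecutive values (wrapping around): 273.23°, 3.63°, 8.38°, 11.95°, 3.10°, 14.14°, 9.44°, 36.13°.
Largest gap = 273.23° ⇒ minimal covering band is its complement: 360° − 273.23° = 86.77°.
Band runs from +123.38° eastward to -149.85°, crossing the antimeridian.

86.77°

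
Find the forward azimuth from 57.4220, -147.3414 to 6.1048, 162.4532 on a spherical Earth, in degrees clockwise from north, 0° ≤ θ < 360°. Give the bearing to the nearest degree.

238°

Δλ = 162.4532 − -147.3414 = 309.7946°; wrapped into (−180°, 180°]: -50.2054°.
θ = atan2( sin Δλ · cos φ₂ , cos φ₁ · sin φ₂ − sin φ₁ · cos φ₂ · cos Δλ )
  = atan2(-0.76399, -0.47901) = -122.087° → normalised to [0°, 360°): 237.913°.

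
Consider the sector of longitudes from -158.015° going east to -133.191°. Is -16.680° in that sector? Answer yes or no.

No

Band width going east from -158.015° to -133.191°: ((-133.191 − -158.015) mod 360) = 24.824°.
Offset of -16.680° east of the west edge: ((-16.680 − -158.015) mod 360) = 141.335°.
141.335° > 24.824° ⇒ outside.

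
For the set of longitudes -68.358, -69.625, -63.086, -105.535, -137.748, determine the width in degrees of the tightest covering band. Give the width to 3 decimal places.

Sort the longitudes: -137.748°, -105.535°, -69.625°, -68.358°, -63.086°.
Eastward gaps between consecutive values (wrapping around): 32.213°, 35.910°, 1.267°, 5.272°, 285.338°.
Largest gap = 285.338° ⇒ minimal covering band is its complement: 360° − 285.338° = 74.662°.
Band runs from -137.748° eastward to -63.086°.

74.662°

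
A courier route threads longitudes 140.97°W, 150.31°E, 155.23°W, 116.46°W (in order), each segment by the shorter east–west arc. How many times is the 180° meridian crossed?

2

Leg 1: -140.97° → +150.31°, shortest Δλ = -68.72° (west) — crosses 180°.
Leg 2: +150.31° → -155.23°, shortest Δλ = 54.46° (east) — crosses 180°.
Leg 3: -155.23° → -116.46°, shortest Δλ = 38.77° (east) — does not cross 180°.
Total crossings: 2.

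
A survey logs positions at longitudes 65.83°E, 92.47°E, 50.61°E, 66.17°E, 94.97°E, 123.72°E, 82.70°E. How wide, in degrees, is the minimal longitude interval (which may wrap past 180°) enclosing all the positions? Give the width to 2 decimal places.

73.11°

Sort the longitudes: +50.61°, +65.83°, +66.17°, +82.70°, +92.47°, +94.97°, +123.72°.
Eastward gaps between consecutive values (wrapping around): 15.22°, 0.34°, 16.53°, 9.77°, 2.50°, 28.75°, 286.89°.
Largest gap = 286.89° ⇒ minimal covering band is its complement: 360° − 286.89° = 73.11°.
Band runs from +50.61° eastward to +123.72°.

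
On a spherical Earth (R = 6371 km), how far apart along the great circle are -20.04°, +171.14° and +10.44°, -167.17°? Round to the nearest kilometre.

Δλ = -167.17 − 171.14 = -338.31°; wrapped into (−180°, 180°]: 21.69°.
Δφ = 10.44 − -20.04 = 30.48°.
a = sin²(Δφ/2) + cos φ₁ · cos φ₂ · sin²(Δλ/2) = 0.101804.
c = 2·atan2(√a, √(1−a)) = 0.64949 rad → d = 6371·c ≈ 4137.91 km.

4138 km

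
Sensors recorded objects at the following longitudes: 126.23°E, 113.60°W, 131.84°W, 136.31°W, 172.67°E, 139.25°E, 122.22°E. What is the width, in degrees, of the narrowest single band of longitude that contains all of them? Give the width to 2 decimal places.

124.18°

Sort the longitudes: -136.31°, -131.84°, -113.60°, +122.22°, +126.23°, +139.25°, +172.67°.
Eastward gaps between consecutive values (wrapping around): 4.47°, 18.24°, 235.82°, 4.01°, 13.02°, 33.42°, 51.02°.
Largest gap = 235.82° ⇒ minimal covering band is its complement: 360° − 235.82° = 124.18°.
Band runs from +122.22° eastward to -113.60°, crossing the antimeridian.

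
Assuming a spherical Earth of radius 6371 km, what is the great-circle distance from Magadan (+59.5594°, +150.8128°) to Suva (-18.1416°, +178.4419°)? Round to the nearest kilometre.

8996 km

Δλ = 178.4419 − 150.8128 = 27.6291°.
Δφ = -18.1416 − 59.5594 = -77.7010°.
a = sin²(Δφ/2) + cos φ₁ · cos φ₂ · sin²(Δλ/2) = 0.420944.
c = 2·atan2(√a, √(1−a)) = 1.41202 rad → d = 6371·c ≈ 8995.97 km.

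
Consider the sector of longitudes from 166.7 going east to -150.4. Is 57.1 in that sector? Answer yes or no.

No

Band width going east from +166.7° to -150.4°: ((-150.4 − 166.7) mod 360) = 42.9°.
Offset of +57.1° east of the west edge: ((57.1 − 166.7) mod 360) = 250.4°.
250.4° > 42.9° ⇒ outside.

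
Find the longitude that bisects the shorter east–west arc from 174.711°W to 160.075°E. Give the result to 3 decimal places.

Signed shortest Δλ from -174.711° to +160.075° is -25.214°.
Midpoint longitude = -174.711° + (-25.214°)/2 = -174.711° − 12.607° = -187.318°.
Normalise into (−180°, 180°]: +172.682°.
(The naïve average (-174.711 + +160.075)/2 = -7.318° is on the wrong side of the globe.)

172.682°E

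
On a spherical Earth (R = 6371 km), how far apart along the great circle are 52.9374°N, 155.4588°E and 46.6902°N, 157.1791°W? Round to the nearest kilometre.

Δλ = -157.1791 − 155.4588 = -312.6379°; wrapped into (−180°, 180°]: 47.3621°.
Δφ = 46.6902 − 52.9374 = -6.2472°.
a = sin²(Δφ/2) + cos φ₁ · cos φ₂ · sin²(Δλ/2) = 0.069660.
c = 2·atan2(√a, √(1−a)) = 0.53419 rad → d = 6371·c ≈ 3403.33 km.

3403 km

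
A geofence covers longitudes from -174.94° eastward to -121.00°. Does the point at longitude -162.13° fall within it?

Band width going east from -174.94° to -121.00°: ((-121.00 − -174.94) mod 360) = 53.94°.
Offset of -162.13° east of the west edge: ((-162.13 − -174.94) mod 360) = 12.81°.
12.81° ≤ 53.94° ⇒ inside.

Yes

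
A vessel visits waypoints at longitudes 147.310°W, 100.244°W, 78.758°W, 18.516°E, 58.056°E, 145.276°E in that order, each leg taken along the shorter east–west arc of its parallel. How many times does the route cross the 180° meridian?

Leg 1: -147.310° → -100.244°, shortest Δλ = 47.066° (east) — does not cross 180°.
Leg 2: -100.244° → -78.758°, shortest Δλ = 21.486° (east) — does not cross 180°.
Leg 3: -78.758° → +18.516°, shortest Δλ = 97.274° (east) — does not cross 180°.
Leg 4: +18.516° → +58.056°, shortest Δλ = 39.54° (east) — does not cross 180°.
Leg 5: +58.056° → +145.276°, shortest Δλ = 87.22° (east) — does not cross 180°.
Total crossings: 0.

0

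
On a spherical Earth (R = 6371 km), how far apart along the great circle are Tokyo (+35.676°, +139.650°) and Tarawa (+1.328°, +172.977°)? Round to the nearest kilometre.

5138 km

Δλ = 172.977 − 139.650 = 33.327°.
Δφ = 1.328 − 35.676 = -34.348°.
a = sin²(Δφ/2) + cos φ₁ · cos φ₂ · sin²(Δλ/2) = 0.153963.
c = 2·atan2(√a, √(1−a)) = 0.80644 rad → d = 6371·c ≈ 5137.82 km.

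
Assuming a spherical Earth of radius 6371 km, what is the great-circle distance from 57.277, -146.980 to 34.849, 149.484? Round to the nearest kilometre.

5257 km

Δλ = 149.484 − -146.980 = 296.464°; wrapped into (−180°, 180°]: -63.536°.
Δφ = 34.849 − 57.277 = -22.428°.
a = sin²(Δφ/2) + cos φ₁ · cos φ₂ · sin²(Δλ/2) = 0.160787.
c = 2·atan2(√a, √(1−a)) = 0.82518 rad → d = 6371·c ≈ 5257.21 km.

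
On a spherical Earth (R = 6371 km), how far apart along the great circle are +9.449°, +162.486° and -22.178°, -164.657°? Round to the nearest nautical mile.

Δλ = -164.657 − 162.486 = -327.143°; wrapped into (−180°, 180°]: 32.857°.
Δφ = -22.178 − 9.449 = -31.627°.
a = sin²(Δφ/2) + cos φ₁ · cos φ₂ · sin²(Δλ/2) = 0.147324.
c = 2·atan2(√a, √(1−a)) = 0.78788 rad → d = 6371·c ≈ 5019.56 km ≈ 2710.34 nmi.

2710 nmi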